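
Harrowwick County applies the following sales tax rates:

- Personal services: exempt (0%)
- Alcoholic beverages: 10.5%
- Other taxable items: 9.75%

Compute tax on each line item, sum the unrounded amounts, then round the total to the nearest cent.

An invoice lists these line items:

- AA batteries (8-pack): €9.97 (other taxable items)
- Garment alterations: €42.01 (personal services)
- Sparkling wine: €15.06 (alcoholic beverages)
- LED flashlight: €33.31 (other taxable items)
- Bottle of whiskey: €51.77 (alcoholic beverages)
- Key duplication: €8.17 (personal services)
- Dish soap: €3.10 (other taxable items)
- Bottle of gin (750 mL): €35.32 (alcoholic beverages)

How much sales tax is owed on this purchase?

€15.25

AA batteries (8-pack) €9.97: other taxable items → 9.75% → €0.972075
Garment alterations €42.01: personal services → 0% → €0.00
Sparkling wine €15.06: alcoholic beverages → 10.5% → €1.5813
LED flashlight €33.31: other taxable items → 9.75% → €3.247725
Bottle of whiskey €51.77: alcoholic beverages → 10.5% → €5.43585
Key duplication €8.17: personal services → 0% → €0.00
Dish soap €3.10: other taxable items → 9.75% → €0.30225
Bottle of gin (750 mL) €35.32: alcoholic beverages → 10.5% → €3.7086
Unrounded tax sum = €15.2478 → €15.25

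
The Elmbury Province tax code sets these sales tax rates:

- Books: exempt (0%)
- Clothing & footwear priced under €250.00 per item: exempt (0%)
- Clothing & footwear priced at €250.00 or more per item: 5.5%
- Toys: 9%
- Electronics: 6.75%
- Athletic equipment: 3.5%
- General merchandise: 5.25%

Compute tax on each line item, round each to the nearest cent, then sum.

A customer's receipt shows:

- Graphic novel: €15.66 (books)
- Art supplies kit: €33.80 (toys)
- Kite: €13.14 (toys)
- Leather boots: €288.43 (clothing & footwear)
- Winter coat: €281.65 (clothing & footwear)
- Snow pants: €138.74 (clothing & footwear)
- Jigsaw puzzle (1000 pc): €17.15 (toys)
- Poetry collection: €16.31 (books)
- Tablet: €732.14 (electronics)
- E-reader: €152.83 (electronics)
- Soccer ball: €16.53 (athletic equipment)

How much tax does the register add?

Graphic novel €15.66: books → 0% → €0.00
Art supplies kit €33.80: toys → 9% → €3.04
Kite €13.14: toys → 9% → €1.18
Leather boots €288.43: clothing & footwear, €250.00 or more → 5.5% → €15.86
Winter coat €281.65: clothing & footwear, €250.00 or more → 5.5% → €15.49
Snow pants €138.74: clothing & footwear, under €250.00 → 0% → €0.00
Jigsaw puzzle (1000 pc) €17.15: toys → 9% → €1.54
Poetry collection €16.31: books → 0% → €0.00
Tablet €732.14: electronics → 6.75% → €49.42
E-reader €152.83: electronics → 6.75% → €10.32
Soccer ball €16.53: athletic equipment → 3.5% → €0.58
Total tax = €3.04 + €1.18 + €15.86 + €15.49 + €1.54 + €49.42 + €10.32 + €0.58 = €97.43

€97.43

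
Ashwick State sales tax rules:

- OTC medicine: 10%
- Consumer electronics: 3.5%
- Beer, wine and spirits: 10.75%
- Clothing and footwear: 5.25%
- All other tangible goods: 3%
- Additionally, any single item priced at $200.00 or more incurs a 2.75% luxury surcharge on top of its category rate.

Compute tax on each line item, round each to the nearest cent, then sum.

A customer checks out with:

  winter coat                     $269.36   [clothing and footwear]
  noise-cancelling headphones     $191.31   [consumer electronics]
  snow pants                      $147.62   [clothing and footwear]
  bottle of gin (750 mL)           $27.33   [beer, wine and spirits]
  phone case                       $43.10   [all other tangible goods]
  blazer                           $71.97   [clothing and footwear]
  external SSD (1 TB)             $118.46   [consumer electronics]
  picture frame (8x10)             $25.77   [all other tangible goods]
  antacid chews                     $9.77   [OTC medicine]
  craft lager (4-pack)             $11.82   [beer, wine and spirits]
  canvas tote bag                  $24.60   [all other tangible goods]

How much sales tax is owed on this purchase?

Winter coat $269.36: clothing and footwear → 5.25% + 2.75% surcharge = 8% → $21.55
Noise-cancelling headphones $191.31: consumer electronics → 3.5% → $6.70
Snow pants $147.62: clothing and footwear → 5.25% → $7.75
Bottle of gin (750 mL) $27.33: beer, wine and spirits → 10.75% → $2.94
Phone case $43.10: all other tangible goods → 3% → $1.29
Blazer $71.97: clothing and footwear → 5.25% → $3.78
External SSD (1 TB) $118.46: consumer electronics → 3.5% → $4.15
Picture frame (8x10) $25.77: all other tangible goods → 3% → $0.77
Antacid chews $9.77: OTC medicine → 10% → $0.98
Craft lager (4-pack) $11.82: beer, wine and spirits → 10.75% → $1.27
Canvas tote bag $24.60: all other tangible goods → 3% → $0.74
Total tax = $21.55 + $6.70 + $7.75 + $2.94 + $1.29 + $3.78 + $4.15 + $0.77 + $0.98 + $1.27 + $0.74 = $51.92

$51.92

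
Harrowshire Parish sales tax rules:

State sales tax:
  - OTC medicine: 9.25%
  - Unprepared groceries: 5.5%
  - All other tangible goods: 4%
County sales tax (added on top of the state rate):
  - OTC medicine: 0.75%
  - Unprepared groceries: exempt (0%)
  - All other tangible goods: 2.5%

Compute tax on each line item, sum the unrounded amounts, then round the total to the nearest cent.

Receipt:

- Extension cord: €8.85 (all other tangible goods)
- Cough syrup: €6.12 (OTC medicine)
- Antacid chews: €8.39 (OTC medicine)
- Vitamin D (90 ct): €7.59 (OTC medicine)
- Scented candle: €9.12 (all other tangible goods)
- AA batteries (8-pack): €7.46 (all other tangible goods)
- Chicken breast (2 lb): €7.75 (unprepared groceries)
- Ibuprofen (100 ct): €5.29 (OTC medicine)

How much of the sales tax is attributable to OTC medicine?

€2.74

Cough syrup €6.12: OTC medicine → 9.25% + 0.75% county = 10% → €0.612
Antacid chews €8.39: OTC medicine → 9.25% + 0.75% county = 10% → €0.839
Vitamin D (90 ct) €7.59: OTC medicine → 9.25% + 0.75% county = 10% → €0.759
Ibuprofen (100 ct) €5.29: OTC medicine → 9.25% + 0.75% county = 10% → €0.529
Tax on OTC medicine: unrounded sum = €2.739 → €2.74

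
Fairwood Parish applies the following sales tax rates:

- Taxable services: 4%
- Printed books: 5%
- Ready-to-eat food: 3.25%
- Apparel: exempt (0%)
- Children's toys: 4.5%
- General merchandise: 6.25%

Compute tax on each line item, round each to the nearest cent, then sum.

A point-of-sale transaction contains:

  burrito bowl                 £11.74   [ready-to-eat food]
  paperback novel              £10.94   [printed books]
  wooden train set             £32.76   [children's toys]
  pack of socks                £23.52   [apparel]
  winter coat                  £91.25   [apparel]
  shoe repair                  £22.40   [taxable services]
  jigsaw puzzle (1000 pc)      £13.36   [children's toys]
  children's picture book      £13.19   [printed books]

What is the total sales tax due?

Burrito bowl £11.74: ready-to-eat food → 3.25% → £0.38
Paperback novel £10.94: printed books → 5% → £0.55
Wooden train set £32.76: children's toys → 4.5% → £1.47
Pack of socks £23.52: apparel → 0% → £0.00
Winter coat £91.25: apparel → 0% → £0.00
Shoe repair £22.40: taxable services → 4% → £0.90
Jigsaw puzzle (1000 pc) £13.36: children's toys → 4.5% → £0.60
Children's picture book £13.19: printed books → 5% → £0.66
Total tax = £0.38 + £0.55 + £1.47 + £0.90 + £0.60 + £0.66 = £4.56

£4.56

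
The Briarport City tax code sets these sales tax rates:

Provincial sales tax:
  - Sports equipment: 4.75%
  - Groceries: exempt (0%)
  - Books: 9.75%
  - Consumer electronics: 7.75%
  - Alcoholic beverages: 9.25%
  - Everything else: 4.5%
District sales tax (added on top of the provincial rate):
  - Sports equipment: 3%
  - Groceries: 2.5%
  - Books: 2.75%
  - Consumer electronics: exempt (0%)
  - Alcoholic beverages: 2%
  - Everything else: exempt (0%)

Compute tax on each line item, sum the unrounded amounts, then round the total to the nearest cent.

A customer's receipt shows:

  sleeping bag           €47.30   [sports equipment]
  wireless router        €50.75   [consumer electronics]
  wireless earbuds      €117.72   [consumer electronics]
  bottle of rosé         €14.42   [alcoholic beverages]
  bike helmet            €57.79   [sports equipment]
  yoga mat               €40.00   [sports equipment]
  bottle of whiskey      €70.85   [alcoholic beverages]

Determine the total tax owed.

Sleeping bag €47.30: sports equipment → 4.75% + 3% district = 7.75% → €3.66575
Wireless router €50.75: consumer electronics → 7.75% + 0% district = 7.75% → €3.933125
Wireless earbuds €117.72: consumer electronics → 7.75% + 0% district = 7.75% → €9.1233
Bottle of rosé €14.42: alcoholic beverages → 9.25% + 2% district = 11.25% → €1.62225
Bike helmet €57.79: sports equipment → 4.75% + 3% district = 7.75% → €4.478725
Yoga mat €40.00: sports equipment → 4.75% + 3% district = 7.75% → €3.10
Bottle of whiskey €70.85: alcoholic beverages → 9.25% + 2% district = 11.25% → €7.970625
Unrounded tax sum = €33.893775 → €33.89

€33.89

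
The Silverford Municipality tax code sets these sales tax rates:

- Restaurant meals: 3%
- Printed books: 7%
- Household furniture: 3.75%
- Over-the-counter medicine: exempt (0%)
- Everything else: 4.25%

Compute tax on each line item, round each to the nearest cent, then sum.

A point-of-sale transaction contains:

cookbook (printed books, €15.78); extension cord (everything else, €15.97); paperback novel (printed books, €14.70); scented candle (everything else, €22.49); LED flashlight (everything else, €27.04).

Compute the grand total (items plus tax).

Cookbook €15.78: printed books → 7% → €1.10
Extension cord €15.97: everything else → 4.25% → €0.68
Paperback novel €14.70: printed books → 7% → €1.03
Scented candle €22.49: everything else → 4.25% → €0.96
LED flashlight €27.04: everything else → 4.25% → €1.15
Subtotal = €95.98; tax = €4.92; total due = €100.90

€100.90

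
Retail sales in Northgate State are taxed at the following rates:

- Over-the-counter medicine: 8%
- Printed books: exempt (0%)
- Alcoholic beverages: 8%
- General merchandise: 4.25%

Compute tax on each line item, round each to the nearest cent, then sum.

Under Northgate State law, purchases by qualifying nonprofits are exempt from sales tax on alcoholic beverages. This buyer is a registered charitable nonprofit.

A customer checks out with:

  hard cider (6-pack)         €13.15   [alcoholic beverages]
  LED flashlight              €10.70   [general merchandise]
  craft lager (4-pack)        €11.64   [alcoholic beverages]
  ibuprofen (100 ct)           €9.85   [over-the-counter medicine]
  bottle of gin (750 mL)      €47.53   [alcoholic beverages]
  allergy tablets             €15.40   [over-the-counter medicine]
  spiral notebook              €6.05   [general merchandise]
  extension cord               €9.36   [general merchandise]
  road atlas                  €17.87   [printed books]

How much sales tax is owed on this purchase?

€3.13

Hard cider (6-pack) €13.15: alcoholic beverages, buyer-exempt → 0% → €0.00
LED flashlight €10.70: general merchandise → 4.25% → €0.45
Craft lager (4-pack) €11.64: alcoholic beverages, buyer-exempt → 0% → €0.00
Ibuprofen (100 ct) €9.85: over-the-counter medicine → 8% → €0.79
Bottle of gin (750 mL) €47.53: alcoholic beverages, buyer-exempt → 0% → €0.00
Allergy tablets €15.40: over-the-counter medicine → 8% → €1.23
Spiral notebook €6.05: general merchandise → 4.25% → €0.26
Extension cord €9.36: general merchandise → 4.25% → €0.40
Road atlas €17.87: printed books → 0% → €0.00
Total tax = €0.45 + €0.79 + €1.23 + €0.26 + €0.40 = €3.13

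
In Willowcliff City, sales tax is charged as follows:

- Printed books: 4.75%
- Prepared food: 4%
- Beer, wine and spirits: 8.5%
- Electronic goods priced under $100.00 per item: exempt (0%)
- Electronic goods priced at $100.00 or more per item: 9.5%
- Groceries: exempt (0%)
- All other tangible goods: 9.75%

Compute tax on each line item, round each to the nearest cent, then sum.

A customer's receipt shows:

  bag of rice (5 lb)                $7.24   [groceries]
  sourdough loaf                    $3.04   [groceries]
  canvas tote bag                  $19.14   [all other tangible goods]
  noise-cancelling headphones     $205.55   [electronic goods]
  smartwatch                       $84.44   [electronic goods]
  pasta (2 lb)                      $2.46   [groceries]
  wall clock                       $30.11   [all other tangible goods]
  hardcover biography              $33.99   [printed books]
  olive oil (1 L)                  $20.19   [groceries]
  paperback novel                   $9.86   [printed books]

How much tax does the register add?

Bag of rice (5 lb) $7.24: groceries → 0% → $0.00
Sourdough loaf $3.04: groceries → 0% → $0.00
Canvas tote bag $19.14: all other tangible goods → 9.75% → $1.87
Noise-cancelling headphones $205.55: electronic goods, $100.00 or more → 9.5% → $19.53
Smartwatch $84.44: electronic goods, under $100.00 → 0% → $0.00
Pasta (2 lb) $2.46: groceries → 0% → $0.00
Wall clock $30.11: all other tangible goods → 9.75% → $2.94
Hardcover biography $33.99: printed books → 4.75% → $1.61
Olive oil (1 L) $20.19: groceries → 0% → $0.00
Paperback novel $9.86: printed books → 4.75% → $0.47
Total tax = $1.87 + $19.53 + $2.94 + $1.61 + $0.47 = $26.42

$26.42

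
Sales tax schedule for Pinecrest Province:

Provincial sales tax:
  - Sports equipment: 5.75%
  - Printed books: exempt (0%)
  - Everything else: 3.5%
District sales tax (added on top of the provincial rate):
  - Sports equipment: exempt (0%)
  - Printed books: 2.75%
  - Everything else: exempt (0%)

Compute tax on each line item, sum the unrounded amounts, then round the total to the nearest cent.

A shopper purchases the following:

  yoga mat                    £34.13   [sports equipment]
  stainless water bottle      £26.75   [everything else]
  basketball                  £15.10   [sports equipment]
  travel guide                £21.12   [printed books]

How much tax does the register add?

£4.35

Yoga mat £34.13: sports equipment → 5.75% + 0% district = 5.75% → £1.962475
Stainless water bottle £26.75: everything else → 3.5% + 0% district = 3.5% → £0.93625
Basketball £15.10: sports equipment → 5.75% + 0% district = 5.75% → £0.86825
Travel guide £21.12: printed books → 0% + 2.75% district = 2.75% → £0.5808
Unrounded tax sum = £4.347775 → £4.35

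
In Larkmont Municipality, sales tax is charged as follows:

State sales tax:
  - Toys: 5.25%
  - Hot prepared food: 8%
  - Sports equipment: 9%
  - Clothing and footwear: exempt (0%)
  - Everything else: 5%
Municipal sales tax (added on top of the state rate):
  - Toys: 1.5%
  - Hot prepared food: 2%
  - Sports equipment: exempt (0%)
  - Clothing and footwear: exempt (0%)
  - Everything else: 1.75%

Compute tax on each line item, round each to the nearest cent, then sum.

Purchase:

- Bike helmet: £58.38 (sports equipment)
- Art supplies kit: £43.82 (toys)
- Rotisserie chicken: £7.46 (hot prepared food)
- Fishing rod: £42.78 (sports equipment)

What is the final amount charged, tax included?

Bike helmet £58.38: sports equipment → 9% + 0% municipal = 9% → £5.25
Art supplies kit £43.82: toys → 5.25% + 1.5% municipal = 6.75% → £2.96
Rotisserie chicken £7.46: hot prepared food → 8% + 2% municipal = 10% → £0.75
Fishing rod £42.78: sports equipment → 9% + 0% municipal = 9% → £3.85
Subtotal = £152.44; tax = £12.81; total due = £165.25

£165.25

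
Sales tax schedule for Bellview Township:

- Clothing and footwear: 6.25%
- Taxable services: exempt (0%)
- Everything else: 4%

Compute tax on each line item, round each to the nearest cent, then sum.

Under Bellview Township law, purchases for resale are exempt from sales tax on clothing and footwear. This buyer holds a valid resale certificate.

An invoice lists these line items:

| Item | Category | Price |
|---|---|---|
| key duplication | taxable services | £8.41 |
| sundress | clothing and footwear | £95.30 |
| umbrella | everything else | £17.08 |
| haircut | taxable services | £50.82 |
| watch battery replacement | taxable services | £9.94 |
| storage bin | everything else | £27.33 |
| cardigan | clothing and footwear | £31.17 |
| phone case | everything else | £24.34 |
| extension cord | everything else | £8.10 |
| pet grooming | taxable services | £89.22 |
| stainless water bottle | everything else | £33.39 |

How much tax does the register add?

£4.40

Key duplication £8.41: taxable services → 0% → £0.00
Sundress £95.30: clothing and footwear, buyer-exempt → 0% → £0.00
Umbrella £17.08: everything else → 4% → £0.68
Haircut £50.82: taxable services → 0% → £0.00
Watch battery replacement £9.94: taxable services → 0% → £0.00
Storage bin £27.33: everything else → 4% → £1.09
Cardigan £31.17: clothing and footwear, buyer-exempt → 0% → £0.00
Phone case £24.34: everything else → 4% → £0.97
Extension cord £8.10: everything else → 4% → £0.32
Pet grooming £89.22: taxable services → 0% → £0.00
Stainless water bottle £33.39: everything else → 4% → £1.34
Total tax = £0.68 + £1.09 + £0.97 + £0.32 + £1.34 = £4.40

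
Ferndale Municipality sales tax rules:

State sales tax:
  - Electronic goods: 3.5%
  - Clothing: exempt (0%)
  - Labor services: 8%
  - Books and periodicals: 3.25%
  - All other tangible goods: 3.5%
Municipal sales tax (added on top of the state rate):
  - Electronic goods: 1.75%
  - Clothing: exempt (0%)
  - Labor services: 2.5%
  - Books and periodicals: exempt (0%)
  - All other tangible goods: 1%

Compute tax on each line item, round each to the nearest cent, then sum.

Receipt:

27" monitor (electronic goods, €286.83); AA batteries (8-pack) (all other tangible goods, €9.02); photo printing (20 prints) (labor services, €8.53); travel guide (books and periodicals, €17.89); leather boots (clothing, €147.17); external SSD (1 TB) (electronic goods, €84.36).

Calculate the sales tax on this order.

27" monitor €286.83: electronic goods → 3.5% + 1.75% municipal = 5.25% → €15.06
AA batteries (8-pack) €9.02: all other tangible goods → 3.5% + 1% municipal = 4.5% → €0.41
Photo printing (20 prints) €8.53: labor services → 8% + 2.5% municipal = 10.5% → €0.90
Travel guide €17.89: books and periodicals → 3.25% + 0% municipal = 3.25% → €0.58
Leather boots €147.17: clothing → 0% + 0% municipal = 0% → €0.00
External SSD (1 TB) €84.36: electronic goods → 3.5% + 1.75% municipal = 5.25% → €4.43
Total tax = €15.06 + €0.41 + €0.90 + €0.58 + €4.43 = €21.38

€21.38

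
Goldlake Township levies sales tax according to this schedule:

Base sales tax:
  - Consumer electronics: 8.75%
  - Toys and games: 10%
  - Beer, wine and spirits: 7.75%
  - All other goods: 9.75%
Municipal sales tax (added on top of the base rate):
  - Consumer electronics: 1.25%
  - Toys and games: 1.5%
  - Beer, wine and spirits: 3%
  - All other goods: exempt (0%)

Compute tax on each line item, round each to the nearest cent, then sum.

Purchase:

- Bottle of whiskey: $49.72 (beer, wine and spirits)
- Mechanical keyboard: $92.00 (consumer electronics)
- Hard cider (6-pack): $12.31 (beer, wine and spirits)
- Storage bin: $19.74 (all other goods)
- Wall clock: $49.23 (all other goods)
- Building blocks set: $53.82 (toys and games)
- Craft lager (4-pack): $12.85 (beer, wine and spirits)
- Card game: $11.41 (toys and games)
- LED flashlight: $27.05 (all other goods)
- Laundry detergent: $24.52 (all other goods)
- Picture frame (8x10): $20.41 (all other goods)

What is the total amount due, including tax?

$411.54

Bottle of whiskey $49.72: beer, wine and spirits → 7.75% + 3% municipal = 10.75% → $5.34
Mechanical keyboard $92.00: consumer electronics → 8.75% + 1.25% municipal = 10% → $9.20
Hard cider (6-pack) $12.31: beer, wine and spirits → 7.75% + 3% municipal = 10.75% → $1.32
Storage bin $19.74: all other goods → 9.75% + 0% municipal = 9.75% → $1.92
Wall clock $49.23: all other goods → 9.75% + 0% municipal = 9.75% → $4.80
Building blocks set $53.82: toys and games → 10% + 1.5% municipal = 11.5% → $6.19
Craft lager (4-pack) $12.85: beer, wine and spirits → 7.75% + 3% municipal = 10.75% → $1.38
Card game $11.41: toys and games → 10% + 1.5% municipal = 11.5% → $1.31
LED flashlight $27.05: all other goods → 9.75% + 0% municipal = 9.75% → $2.64
Laundry detergent $24.52: all other goods → 9.75% + 0% municipal = 9.75% → $2.39
Picture frame (8x10) $20.41: all other goods → 9.75% + 0% municipal = 9.75% → $1.99
Subtotal = $373.06; tax = $38.48; total due = $411.54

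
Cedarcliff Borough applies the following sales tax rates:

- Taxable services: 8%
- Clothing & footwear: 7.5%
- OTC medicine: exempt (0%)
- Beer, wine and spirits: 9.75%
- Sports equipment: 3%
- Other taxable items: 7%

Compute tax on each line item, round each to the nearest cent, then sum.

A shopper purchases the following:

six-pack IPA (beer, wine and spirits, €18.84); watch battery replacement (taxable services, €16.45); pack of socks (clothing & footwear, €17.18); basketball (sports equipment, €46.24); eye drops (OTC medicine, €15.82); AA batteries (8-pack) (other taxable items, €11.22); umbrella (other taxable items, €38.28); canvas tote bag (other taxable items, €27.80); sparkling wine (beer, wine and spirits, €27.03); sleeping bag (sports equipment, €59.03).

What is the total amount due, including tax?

€293.56

Six-pack IPA €18.84: beer, wine and spirits → 9.75% → €1.84
Watch battery replacement €16.45: taxable services → 8% → €1.32
Pack of socks €17.18: clothing & footwear → 7.5% → €1.29
Basketball €46.24: sports equipment → 3% → €1.39
Eye drops €15.82: OTC medicine → 0% → €0.00
AA batteries (8-pack) €11.22: other taxable items → 7% → €0.79
Umbrella €38.28: other taxable items → 7% → €2.68
Canvas tote bag €27.80: other taxable items → 7% → €1.95
Sparkling wine €27.03: beer, wine and spirits → 9.75% → €2.64
Sleeping bag €59.03: sports equipment → 3% → €1.77
Subtotal = €277.89; tax = €15.67; total due = €293.56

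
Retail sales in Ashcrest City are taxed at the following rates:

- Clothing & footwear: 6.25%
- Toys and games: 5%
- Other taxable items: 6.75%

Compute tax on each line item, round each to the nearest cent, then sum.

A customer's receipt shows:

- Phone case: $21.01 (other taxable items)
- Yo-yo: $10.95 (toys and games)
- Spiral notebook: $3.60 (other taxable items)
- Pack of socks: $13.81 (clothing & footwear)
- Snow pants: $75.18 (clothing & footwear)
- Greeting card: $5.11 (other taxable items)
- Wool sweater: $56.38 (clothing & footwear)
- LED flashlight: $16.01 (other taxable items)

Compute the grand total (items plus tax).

Phone case $21.01: other taxable items → 6.75% → $1.42
Yo-yo $10.95: toys and games → 5% → $0.55
Spiral notebook $3.60: other taxable items → 6.75% → $0.24
Pack of socks $13.81: clothing & footwear → 6.25% → $0.86
Snow pants $75.18: clothing & footwear → 6.25% → $4.70
Greeting card $5.11: other taxable items → 6.75% → $0.34
Wool sweater $56.38: clothing & footwear → 6.25% → $3.52
LED flashlight $16.01: other taxable items → 6.75% → $1.08
Subtotal = $202.05; tax = $12.71; total due = $214.76

$214.76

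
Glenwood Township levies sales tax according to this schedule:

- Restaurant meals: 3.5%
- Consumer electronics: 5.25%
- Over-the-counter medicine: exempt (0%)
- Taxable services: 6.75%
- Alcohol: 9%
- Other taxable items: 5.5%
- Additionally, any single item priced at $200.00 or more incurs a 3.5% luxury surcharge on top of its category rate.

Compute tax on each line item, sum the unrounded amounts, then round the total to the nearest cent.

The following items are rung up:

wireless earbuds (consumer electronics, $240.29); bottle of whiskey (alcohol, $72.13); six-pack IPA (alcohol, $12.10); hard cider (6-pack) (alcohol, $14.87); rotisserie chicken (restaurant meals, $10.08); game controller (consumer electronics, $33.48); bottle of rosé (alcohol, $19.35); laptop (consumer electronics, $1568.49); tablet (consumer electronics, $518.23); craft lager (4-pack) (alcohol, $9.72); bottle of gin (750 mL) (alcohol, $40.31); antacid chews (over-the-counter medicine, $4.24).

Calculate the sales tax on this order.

$220.89

Wireless earbuds $240.29: consumer electronics → 5.25% + 3.5% surcharge = 8.75% → $21.025375
Bottle of whiskey $72.13: alcohol → 9% → $6.4917
Six-pack IPA $12.10: alcohol → 9% → $1.089
Hard cider (6-pack) $14.87: alcohol → 9% → $1.3383
Rotisserie chicken $10.08: restaurant meals → 3.5% → $0.3528
Game controller $33.48: consumer electronics → 5.25% → $1.7577
Bottle of rosé $19.35: alcohol → 9% → $1.7415
Laptop $1568.49: consumer electronics → 5.25% + 3.5% surcharge = 8.75% → $137.242875
Tablet $518.23: consumer electronics → 5.25% + 3.5% surcharge = 8.75% → $45.345125
Craft lager (4-pack) $9.72: alcohol → 9% → $0.8748
Bottle of gin (750 mL) $40.31: alcohol → 9% → $3.6279
Antacid chews $4.24: over-the-counter medicine → 0% → $0.00
Unrounded tax sum = $220.887075 → $220.89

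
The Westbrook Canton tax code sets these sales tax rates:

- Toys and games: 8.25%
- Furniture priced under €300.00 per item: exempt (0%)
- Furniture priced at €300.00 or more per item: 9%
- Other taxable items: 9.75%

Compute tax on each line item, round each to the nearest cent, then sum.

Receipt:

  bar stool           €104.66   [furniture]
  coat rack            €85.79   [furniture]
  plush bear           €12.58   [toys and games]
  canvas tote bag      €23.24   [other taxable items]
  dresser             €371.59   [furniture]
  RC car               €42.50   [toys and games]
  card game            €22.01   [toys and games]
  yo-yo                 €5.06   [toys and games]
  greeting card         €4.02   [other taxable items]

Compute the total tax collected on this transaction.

Bar stool €104.66: furniture, under €300.00 → 0% → €0.00
Coat rack €85.79: furniture, under €300.00 → 0% → €0.00
Plush bear €12.58: toys and games → 8.25% → €1.04
Canvas tote bag €23.24: other taxable items → 9.75% → €2.27
Dresser €371.59: furniture, €300.00 or more → 9% → €33.44
RC car €42.50: toys and games → 8.25% → €3.51
Card game €22.01: toys and games → 8.25% → €1.82
Yo-yo €5.06: toys and games → 8.25% → €0.42
Greeting card €4.02: other taxable items → 9.75% → €0.39
Total tax = €1.04 + €2.27 + €33.44 + €3.51 + €1.82 + €0.42 + €0.39 = €42.89

€42.89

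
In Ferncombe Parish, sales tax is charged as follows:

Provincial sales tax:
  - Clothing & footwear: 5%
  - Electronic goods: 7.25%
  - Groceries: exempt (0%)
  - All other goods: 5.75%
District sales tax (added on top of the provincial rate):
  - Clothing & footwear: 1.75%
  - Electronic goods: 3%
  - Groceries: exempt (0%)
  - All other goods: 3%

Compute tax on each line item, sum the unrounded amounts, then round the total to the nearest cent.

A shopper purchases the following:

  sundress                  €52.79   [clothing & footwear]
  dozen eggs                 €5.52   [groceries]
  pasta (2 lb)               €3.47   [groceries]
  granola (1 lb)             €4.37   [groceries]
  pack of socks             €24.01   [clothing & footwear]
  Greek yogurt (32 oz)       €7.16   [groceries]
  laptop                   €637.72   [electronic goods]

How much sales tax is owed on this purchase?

€70.55

Sundress €52.79: clothing & footwear → 5% + 1.75% district = 6.75% → €3.563325
Dozen eggs €5.52: groceries → 0% + 0% district = 0% → €0.00
Pasta (2 lb) €3.47: groceries → 0% + 0% district = 0% → €0.00
Granola (1 lb) €4.37: groceries → 0% + 0% district = 0% → €0.00
Pack of socks €24.01: clothing & footwear → 5% + 1.75% district = 6.75% → €1.620675
Greek yogurt (32 oz) €7.16: groceries → 0% + 0% district = 0% → €0.00
Laptop €637.72: electronic goods → 7.25% + 3% district = 10.25% → €65.3663
Unrounded tax sum = €70.5503 → €70.55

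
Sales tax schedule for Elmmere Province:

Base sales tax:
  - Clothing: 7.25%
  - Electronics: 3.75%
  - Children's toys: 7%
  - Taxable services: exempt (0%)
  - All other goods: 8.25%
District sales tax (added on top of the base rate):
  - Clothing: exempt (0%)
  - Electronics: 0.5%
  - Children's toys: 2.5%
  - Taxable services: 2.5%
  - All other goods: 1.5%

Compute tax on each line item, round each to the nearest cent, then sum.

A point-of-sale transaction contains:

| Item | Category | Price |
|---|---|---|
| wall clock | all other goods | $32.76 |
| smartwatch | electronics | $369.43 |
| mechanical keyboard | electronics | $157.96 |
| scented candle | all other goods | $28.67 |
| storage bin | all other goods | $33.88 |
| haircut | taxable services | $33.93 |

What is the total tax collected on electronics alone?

$22.41

Smartwatch $369.43: electronics → 3.75% + 0.5% district = 4.25% → $15.70
Mechanical keyboard $157.96: electronics → 3.75% + 0.5% district = 4.25% → $6.71
Tax on electronics = $15.70 + $6.71 = $22.41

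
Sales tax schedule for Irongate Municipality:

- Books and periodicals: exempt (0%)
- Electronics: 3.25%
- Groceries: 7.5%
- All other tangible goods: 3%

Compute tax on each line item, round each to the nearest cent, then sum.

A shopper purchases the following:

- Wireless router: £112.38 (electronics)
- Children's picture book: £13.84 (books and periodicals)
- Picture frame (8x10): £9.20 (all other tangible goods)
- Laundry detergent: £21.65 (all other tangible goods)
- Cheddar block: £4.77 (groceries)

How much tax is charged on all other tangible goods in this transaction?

Picture frame (8x10) £9.20: all other tangible goods → 3% → £0.28
Laundry detergent £21.65: all other tangible goods → 3% → £0.65
Tax on all other tangible goods = £0.28 + £0.65 = £0.93

£0.93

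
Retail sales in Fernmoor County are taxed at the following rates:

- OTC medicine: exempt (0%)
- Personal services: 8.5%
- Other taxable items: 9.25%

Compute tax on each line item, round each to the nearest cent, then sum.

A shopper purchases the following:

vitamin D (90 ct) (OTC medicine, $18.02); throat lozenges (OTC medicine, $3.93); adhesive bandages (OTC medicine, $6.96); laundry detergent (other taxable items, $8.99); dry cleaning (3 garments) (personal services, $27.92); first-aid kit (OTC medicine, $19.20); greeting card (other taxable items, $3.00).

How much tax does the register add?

Vitamin D (90 ct) $18.02: OTC medicine → 0% → $0.00
Throat lozenges $3.93: OTC medicine → 0% → $0.00
Adhesive bandages $6.96: OTC medicine → 0% → $0.00
Laundry detergent $8.99: other taxable items → 9.25% → $0.83
Dry cleaning (3 garments) $27.92: personal services → 8.5% → $2.37
First-aid kit $19.20: OTC medicine → 0% → $0.00
Greeting card $3.00: other taxable items → 9.25% → $0.28
Total tax = $0.83 + $2.37 + $0.28 = $3.48

$3.48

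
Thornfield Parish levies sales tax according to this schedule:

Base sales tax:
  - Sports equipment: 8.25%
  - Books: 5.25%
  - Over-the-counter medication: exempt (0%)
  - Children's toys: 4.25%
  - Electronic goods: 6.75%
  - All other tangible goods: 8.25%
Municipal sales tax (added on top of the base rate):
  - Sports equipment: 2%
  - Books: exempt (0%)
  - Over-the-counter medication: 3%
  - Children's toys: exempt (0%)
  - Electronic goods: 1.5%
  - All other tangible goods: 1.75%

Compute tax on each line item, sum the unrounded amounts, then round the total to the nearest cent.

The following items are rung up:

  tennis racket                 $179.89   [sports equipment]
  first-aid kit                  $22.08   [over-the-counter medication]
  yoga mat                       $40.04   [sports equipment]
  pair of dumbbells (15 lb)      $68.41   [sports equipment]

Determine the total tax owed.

Tennis racket $179.89: sports equipment → 8.25% + 2% municipal = 10.25% → $18.438725
First-aid kit $22.08: over-the-counter medication → 0% + 3% municipal = 3% → $0.6624
Yoga mat $40.04: sports equipment → 8.25% + 2% municipal = 10.25% → $4.1041
Pair of dumbbells (15 lb) $68.41: sports equipment → 8.25% + 2% municipal = 10.25% → $7.012025
Unrounded tax sum = $30.21725 → $30.22

$30.22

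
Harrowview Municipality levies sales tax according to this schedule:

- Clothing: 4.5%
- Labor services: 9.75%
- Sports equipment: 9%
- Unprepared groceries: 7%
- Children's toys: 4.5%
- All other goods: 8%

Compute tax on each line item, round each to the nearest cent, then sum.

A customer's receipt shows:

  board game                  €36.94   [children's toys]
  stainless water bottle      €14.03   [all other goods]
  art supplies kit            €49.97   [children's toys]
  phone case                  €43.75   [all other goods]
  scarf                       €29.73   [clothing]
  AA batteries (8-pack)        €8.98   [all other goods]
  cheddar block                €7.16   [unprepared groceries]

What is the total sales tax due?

Board game €36.94: children's toys → 4.5% → €1.66
Stainless water bottle €14.03: all other goods → 8% → €1.12
Art supplies kit €49.97: children's toys → 4.5% → €2.25
Phone case €43.75: all other goods → 8% → €3.50
Scarf €29.73: clothing → 4.5% → €1.34
AA batteries (8-pack) €8.98: all other goods → 8% → €0.72
Cheddar block €7.16: unprepared groceries → 7% → €0.50
Total tax = €1.66 + €1.12 + €2.25 + €3.50 + €1.34 + €0.72 + €0.50 = €11.09

€11.09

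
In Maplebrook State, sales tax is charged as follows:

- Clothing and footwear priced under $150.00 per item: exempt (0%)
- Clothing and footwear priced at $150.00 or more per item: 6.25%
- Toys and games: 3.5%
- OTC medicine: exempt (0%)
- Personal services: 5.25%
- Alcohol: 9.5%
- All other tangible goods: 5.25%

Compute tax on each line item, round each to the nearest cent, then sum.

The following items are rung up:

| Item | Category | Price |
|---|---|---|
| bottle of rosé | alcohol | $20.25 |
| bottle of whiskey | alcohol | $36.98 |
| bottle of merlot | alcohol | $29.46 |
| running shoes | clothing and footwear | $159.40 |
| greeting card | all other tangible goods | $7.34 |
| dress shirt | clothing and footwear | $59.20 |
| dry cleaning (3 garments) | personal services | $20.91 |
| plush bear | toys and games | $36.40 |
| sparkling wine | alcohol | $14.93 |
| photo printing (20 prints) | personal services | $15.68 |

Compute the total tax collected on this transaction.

Bottle of rosé $20.25: alcohol → 9.5% → $1.92
Bottle of whiskey $36.98: alcohol → 9.5% → $3.51
Bottle of merlot $29.46: alcohol → 9.5% → $2.80
Running shoes $159.40: clothing and footwear, $150.00 or more → 6.25% → $9.96
Greeting card $7.34: all other tangible goods → 5.25% → $0.39
Dress shirt $59.20: clothing and footwear, under $150.00 → 0% → $0.00
Dry cleaning (3 garments) $20.91: personal services → 5.25% → $1.10
Plush bear $36.40: toys and games → 3.5% → $1.27
Sparkling wine $14.93: alcohol → 9.5% → $1.42
Photo printing (20 prints) $15.68: personal services → 5.25% → $0.82
Total tax = $1.92 + $3.51 + $2.80 + $9.96 + $0.39 + $1.10 + $1.27 + $1.42 + $0.82 = $23.19

$23.19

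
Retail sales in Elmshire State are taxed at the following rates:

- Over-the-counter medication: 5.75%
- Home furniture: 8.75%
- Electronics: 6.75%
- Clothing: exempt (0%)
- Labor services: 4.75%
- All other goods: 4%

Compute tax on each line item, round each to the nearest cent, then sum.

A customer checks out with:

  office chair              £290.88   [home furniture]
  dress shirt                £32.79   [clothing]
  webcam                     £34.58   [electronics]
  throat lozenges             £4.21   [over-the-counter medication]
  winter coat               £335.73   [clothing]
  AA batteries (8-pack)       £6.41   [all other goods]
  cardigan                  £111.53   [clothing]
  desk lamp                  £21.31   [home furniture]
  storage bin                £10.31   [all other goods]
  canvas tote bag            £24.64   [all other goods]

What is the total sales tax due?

£31.54

Office chair £290.88: home furniture → 8.75% → £25.45
Dress shirt £32.79: clothing → 0% → £0.00
Webcam £34.58: electronics → 6.75% → £2.33
Throat lozenges £4.21: over-the-counter medication → 5.75% → £0.24
Winter coat £335.73: clothing → 0% → £0.00
AA batteries (8-pack) £6.41: all other goods → 4% → £0.26
Cardigan £111.53: clothing → 0% → £0.00
Desk lamp £21.31: home furniture → 8.75% → £1.86
Storage bin £10.31: all other goods → 4% → £0.41
Canvas tote bag £24.64: all other goods → 4% → £0.99
Total tax = £25.45 + £2.33 + £0.24 + £0.26 + £1.86 + £0.41 + £0.99 = £31.54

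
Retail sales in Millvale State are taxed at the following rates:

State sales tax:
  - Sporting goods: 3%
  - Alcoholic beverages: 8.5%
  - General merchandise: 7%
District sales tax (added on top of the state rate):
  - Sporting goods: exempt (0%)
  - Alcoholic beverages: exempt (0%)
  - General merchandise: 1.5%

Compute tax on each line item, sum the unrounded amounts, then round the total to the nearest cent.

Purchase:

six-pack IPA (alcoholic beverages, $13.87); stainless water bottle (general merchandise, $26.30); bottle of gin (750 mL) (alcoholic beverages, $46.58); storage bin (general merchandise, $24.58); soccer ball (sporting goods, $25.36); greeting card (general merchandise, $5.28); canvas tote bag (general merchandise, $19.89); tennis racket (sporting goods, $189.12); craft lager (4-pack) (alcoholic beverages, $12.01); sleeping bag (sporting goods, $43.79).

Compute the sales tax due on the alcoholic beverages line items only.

$6.16

Six-pack IPA $13.87: alcoholic beverages → 8.5% + 0% district = 8.5% → $1.17895
Bottle of gin (750 mL) $46.58: alcoholic beverages → 8.5% + 0% district = 8.5% → $3.9593
Craft lager (4-pack) $12.01: alcoholic beverages → 8.5% + 0% district = 8.5% → $1.02085
Tax on alcoholic beverages: unrounded sum = $6.1591 → $6.16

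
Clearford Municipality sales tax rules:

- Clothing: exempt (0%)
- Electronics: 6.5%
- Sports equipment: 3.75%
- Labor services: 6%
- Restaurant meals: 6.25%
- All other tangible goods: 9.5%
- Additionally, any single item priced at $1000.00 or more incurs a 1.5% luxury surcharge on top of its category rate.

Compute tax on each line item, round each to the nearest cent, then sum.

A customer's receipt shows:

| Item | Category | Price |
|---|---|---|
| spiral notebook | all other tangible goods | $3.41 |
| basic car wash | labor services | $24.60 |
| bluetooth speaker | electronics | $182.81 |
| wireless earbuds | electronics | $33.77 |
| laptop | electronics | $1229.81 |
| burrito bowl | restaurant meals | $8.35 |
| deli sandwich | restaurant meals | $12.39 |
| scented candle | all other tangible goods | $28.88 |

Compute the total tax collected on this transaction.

Spiral notebook $3.41: all other tangible goods → 9.5% → $0.32
Basic car wash $24.60: labor services → 6% → $1.48
Bluetooth speaker $182.81: electronics → 6.5% → $11.88
Wireless earbuds $33.77: electronics → 6.5% → $2.20
Laptop $1229.81: electronics → 6.5% + 1.5% surcharge = 8% → $98.38
Burrito bowl $8.35: restaurant meals → 6.25% → $0.52
Deli sandwich $12.39: restaurant meals → 6.25% → $0.77
Scented candle $28.88: all other tangible goods → 9.5% → $2.74
Total tax = $0.32 + $1.48 + $11.88 + $2.20 + $98.38 + $0.52 + $0.77 + $2.74 = $118.29

$118.29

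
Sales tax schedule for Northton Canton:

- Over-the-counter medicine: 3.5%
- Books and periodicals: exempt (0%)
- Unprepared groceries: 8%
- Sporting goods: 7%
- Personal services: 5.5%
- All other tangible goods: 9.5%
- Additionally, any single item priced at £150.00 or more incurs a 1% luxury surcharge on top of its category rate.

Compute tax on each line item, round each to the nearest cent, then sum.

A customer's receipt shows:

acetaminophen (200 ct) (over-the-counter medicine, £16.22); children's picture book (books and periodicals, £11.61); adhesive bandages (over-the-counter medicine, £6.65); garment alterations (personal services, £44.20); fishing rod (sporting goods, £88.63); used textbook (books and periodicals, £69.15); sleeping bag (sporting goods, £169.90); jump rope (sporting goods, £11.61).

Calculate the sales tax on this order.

£23.83

Acetaminophen (200 ct) £16.22: over-the-counter medicine → 3.5% → £0.57
Children's picture book £11.61: books and periodicals → 0% → £0.00
Adhesive bandages £6.65: over-the-counter medicine → 3.5% → £0.23
Garment alterations £44.20: personal services → 5.5% → £2.43
Fishing rod £88.63: sporting goods → 7% → £6.20
Used textbook £69.15: books and periodicals → 0% → £0.00
Sleeping bag £169.90: sporting goods → 7% + 1% surcharge = 8% → £13.59
Jump rope £11.61: sporting goods → 7% → £0.81
Total tax = £0.57 + £0.23 + £2.43 + £6.20 + £13.59 + £0.81 = £23.83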